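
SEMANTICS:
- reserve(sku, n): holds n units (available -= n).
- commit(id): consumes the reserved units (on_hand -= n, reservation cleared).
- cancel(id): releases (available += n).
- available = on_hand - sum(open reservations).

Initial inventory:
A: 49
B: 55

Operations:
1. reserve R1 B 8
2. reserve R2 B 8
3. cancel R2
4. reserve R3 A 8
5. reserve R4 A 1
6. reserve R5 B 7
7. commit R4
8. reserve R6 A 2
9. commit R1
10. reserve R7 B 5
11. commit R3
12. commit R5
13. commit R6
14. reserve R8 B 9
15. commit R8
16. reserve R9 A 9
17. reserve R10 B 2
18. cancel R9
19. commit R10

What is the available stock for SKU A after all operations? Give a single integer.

Answer: 38

Derivation:
Step 1: reserve R1 B 8 -> on_hand[A=49 B=55] avail[A=49 B=47] open={R1}
Step 2: reserve R2 B 8 -> on_hand[A=49 B=55] avail[A=49 B=39] open={R1,R2}
Step 3: cancel R2 -> on_hand[A=49 B=55] avail[A=49 B=47] open={R1}
Step 4: reserve R3 A 8 -> on_hand[A=49 B=55] avail[A=41 B=47] open={R1,R3}
Step 5: reserve R4 A 1 -> on_hand[A=49 B=55] avail[A=40 B=47] open={R1,R3,R4}
Step 6: reserve R5 B 7 -> on_hand[A=49 B=55] avail[A=40 B=40] open={R1,R3,R4,R5}
Step 7: commit R4 -> on_hand[A=48 B=55] avail[A=40 B=40] open={R1,R3,R5}
Step 8: reserve R6 A 2 -> on_hand[A=48 B=55] avail[A=38 B=40] open={R1,R3,R5,R6}
Step 9: commit R1 -> on_hand[A=48 B=47] avail[A=38 B=40] open={R3,R5,R6}
Step 10: reserve R7 B 5 -> on_hand[A=48 B=47] avail[A=38 B=35] open={R3,R5,R6,R7}
Step 11: commit R3 -> on_hand[A=40 B=47] avail[A=38 B=35] open={R5,R6,R7}
Step 12: commit R5 -> on_hand[A=40 B=40] avail[A=38 B=35] open={R6,R7}
Step 13: commit R6 -> on_hand[A=38 B=40] avail[A=38 B=35] open={R7}
Step 14: reserve R8 B 9 -> on_hand[A=38 B=40] avail[A=38 B=26] open={R7,R8}
Step 15: commit R8 -> on_hand[A=38 B=31] avail[A=38 B=26] open={R7}
Step 16: reserve R9 A 9 -> on_hand[A=38 B=31] avail[A=29 B=26] open={R7,R9}
Step 17: reserve R10 B 2 -> on_hand[A=38 B=31] avail[A=29 B=24] open={R10,R7,R9}
Step 18: cancel R9 -> on_hand[A=38 B=31] avail[A=38 B=24] open={R10,R7}
Step 19: commit R10 -> on_hand[A=38 B=29] avail[A=38 B=24] open={R7}
Final available[A] = 38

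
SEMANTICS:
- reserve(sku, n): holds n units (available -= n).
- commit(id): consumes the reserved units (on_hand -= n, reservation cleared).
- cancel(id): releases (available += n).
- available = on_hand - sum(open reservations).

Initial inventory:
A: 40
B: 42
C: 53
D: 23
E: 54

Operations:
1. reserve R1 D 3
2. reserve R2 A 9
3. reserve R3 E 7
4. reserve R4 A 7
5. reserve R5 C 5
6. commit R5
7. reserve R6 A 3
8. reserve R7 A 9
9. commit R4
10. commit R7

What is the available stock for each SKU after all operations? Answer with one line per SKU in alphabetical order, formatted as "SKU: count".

Answer: A: 12
B: 42
C: 48
D: 20
E: 47

Derivation:
Step 1: reserve R1 D 3 -> on_hand[A=40 B=42 C=53 D=23 E=54] avail[A=40 B=42 C=53 D=20 E=54] open={R1}
Step 2: reserve R2 A 9 -> on_hand[A=40 B=42 C=53 D=23 E=54] avail[A=31 B=42 C=53 D=20 E=54] open={R1,R2}
Step 3: reserve R3 E 7 -> on_hand[A=40 B=42 C=53 D=23 E=54] avail[A=31 B=42 C=53 D=20 E=47] open={R1,R2,R3}
Step 4: reserve R4 A 7 -> on_hand[A=40 B=42 C=53 D=23 E=54] avail[A=24 B=42 C=53 D=20 E=47] open={R1,R2,R3,R4}
Step 5: reserve R5 C 5 -> on_hand[A=40 B=42 C=53 D=23 E=54] avail[A=24 B=42 C=48 D=20 E=47] open={R1,R2,R3,R4,R5}
Step 6: commit R5 -> on_hand[A=40 B=42 C=48 D=23 E=54] avail[A=24 B=42 C=48 D=20 E=47] open={R1,R2,R3,R4}
Step 7: reserve R6 A 3 -> on_hand[A=40 B=42 C=48 D=23 E=54] avail[A=21 B=42 C=48 D=20 E=47] open={R1,R2,R3,R4,R6}
Step 8: reserve R7 A 9 -> on_hand[A=40 B=42 C=48 D=23 E=54] avail[A=12 B=42 C=48 D=20 E=47] open={R1,R2,R3,R4,R6,R7}
Step 9: commit R4 -> on_hand[A=33 B=42 C=48 D=23 E=54] avail[A=12 B=42 C=48 D=20 E=47] open={R1,R2,R3,R6,R7}
Step 10: commit R7 -> on_hand[A=24 B=42 C=48 D=23 E=54] avail[A=12 B=42 C=48 D=20 E=47] open={R1,R2,R3,R6}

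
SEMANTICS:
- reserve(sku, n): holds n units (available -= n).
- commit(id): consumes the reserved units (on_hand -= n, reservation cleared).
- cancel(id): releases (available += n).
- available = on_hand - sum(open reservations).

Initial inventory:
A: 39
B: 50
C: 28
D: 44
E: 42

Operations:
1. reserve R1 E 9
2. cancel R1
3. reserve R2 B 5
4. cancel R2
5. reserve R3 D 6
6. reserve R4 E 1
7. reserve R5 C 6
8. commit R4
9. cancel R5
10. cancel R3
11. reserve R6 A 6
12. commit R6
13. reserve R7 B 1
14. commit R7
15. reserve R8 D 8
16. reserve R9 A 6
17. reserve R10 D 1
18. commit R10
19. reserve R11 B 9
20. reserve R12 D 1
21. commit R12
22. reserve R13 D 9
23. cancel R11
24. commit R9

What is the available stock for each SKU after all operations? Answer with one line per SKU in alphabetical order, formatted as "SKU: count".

Answer: A: 27
B: 49
C: 28
D: 25
E: 41

Derivation:
Step 1: reserve R1 E 9 -> on_hand[A=39 B=50 C=28 D=44 E=42] avail[A=39 B=50 C=28 D=44 E=33] open={R1}
Step 2: cancel R1 -> on_hand[A=39 B=50 C=28 D=44 E=42] avail[A=39 B=50 C=28 D=44 E=42] open={}
Step 3: reserve R2 B 5 -> on_hand[A=39 B=50 C=28 D=44 E=42] avail[A=39 B=45 C=28 D=44 E=42] open={R2}
Step 4: cancel R2 -> on_hand[A=39 B=50 C=28 D=44 E=42] avail[A=39 B=50 C=28 D=44 E=42] open={}
Step 5: reserve R3 D 6 -> on_hand[A=39 B=50 C=28 D=44 E=42] avail[A=39 B=50 C=28 D=38 E=42] open={R3}
Step 6: reserve R4 E 1 -> on_hand[A=39 B=50 C=28 D=44 E=42] avail[A=39 B=50 C=28 D=38 E=41] open={R3,R4}
Step 7: reserve R5 C 6 -> on_hand[A=39 B=50 C=28 D=44 E=42] avail[A=39 B=50 C=22 D=38 E=41] open={R3,R4,R5}
Step 8: commit R4 -> on_hand[A=39 B=50 C=28 D=44 E=41] avail[A=39 B=50 C=22 D=38 E=41] open={R3,R5}
Step 9: cancel R5 -> on_hand[A=39 B=50 C=28 D=44 E=41] avail[A=39 B=50 C=28 D=38 E=41] open={R3}
Step 10: cancel R3 -> on_hand[A=39 B=50 C=28 D=44 E=41] avail[A=39 B=50 C=28 D=44 E=41] open={}
Step 11: reserve R6 A 6 -> on_hand[A=39 B=50 C=28 D=44 E=41] avail[A=33 B=50 C=28 D=44 E=41] open={R6}
Step 12: commit R6 -> on_hand[A=33 B=50 C=28 D=44 E=41] avail[A=33 B=50 C=28 D=44 E=41] open={}
Step 13: reserve R7 B 1 -> on_hand[A=33 B=50 C=28 D=44 E=41] avail[A=33 B=49 C=28 D=44 E=41] open={R7}
Step 14: commit R7 -> on_hand[A=33 B=49 C=28 D=44 E=41] avail[A=33 B=49 C=28 D=44 E=41] open={}
Step 15: reserve R8 D 8 -> on_hand[A=33 B=49 C=28 D=44 E=41] avail[A=33 B=49 C=28 D=36 E=41] open={R8}
Step 16: reserve R9 A 6 -> on_hand[A=33 B=49 C=28 D=44 E=41] avail[A=27 B=49 C=28 D=36 E=41] open={R8,R9}
Step 17: reserve R10 D 1 -> on_hand[A=33 B=49 C=28 D=44 E=41] avail[A=27 B=49 C=28 D=35 E=41] open={R10,R8,R9}
Step 18: commit R10 -> on_hand[A=33 B=49 C=28 D=43 E=41] avail[A=27 B=49 C=28 D=35 E=41] open={R8,R9}
Step 19: reserve R11 B 9 -> on_hand[A=33 B=49 C=28 D=43 E=41] avail[A=27 B=40 C=28 D=35 E=41] open={R11,R8,R9}
Step 20: reserve R12 D 1 -> on_hand[A=33 B=49 C=28 D=43 E=41] avail[A=27 B=40 C=28 D=34 E=41] open={R11,R12,R8,R9}
Step 21: commit R12 -> on_hand[A=33 B=49 C=28 D=42 E=41] avail[A=27 B=40 C=28 D=34 E=41] open={R11,R8,R9}
Step 22: reserve R13 D 9 -> on_hand[A=33 B=49 C=28 D=42 E=41] avail[A=27 B=40 C=28 D=25 E=41] open={R11,R13,R8,R9}
Step 23: cancel R11 -> on_hand[A=33 B=49 C=28 D=42 E=41] avail[A=27 B=49 C=28 D=25 E=41] open={R13,R8,R9}
Step 24: commit R9 -> on_hand[A=27 B=49 C=28 D=42 E=41] avail[A=27 B=49 C=28 D=25 E=41] open={R13,R8}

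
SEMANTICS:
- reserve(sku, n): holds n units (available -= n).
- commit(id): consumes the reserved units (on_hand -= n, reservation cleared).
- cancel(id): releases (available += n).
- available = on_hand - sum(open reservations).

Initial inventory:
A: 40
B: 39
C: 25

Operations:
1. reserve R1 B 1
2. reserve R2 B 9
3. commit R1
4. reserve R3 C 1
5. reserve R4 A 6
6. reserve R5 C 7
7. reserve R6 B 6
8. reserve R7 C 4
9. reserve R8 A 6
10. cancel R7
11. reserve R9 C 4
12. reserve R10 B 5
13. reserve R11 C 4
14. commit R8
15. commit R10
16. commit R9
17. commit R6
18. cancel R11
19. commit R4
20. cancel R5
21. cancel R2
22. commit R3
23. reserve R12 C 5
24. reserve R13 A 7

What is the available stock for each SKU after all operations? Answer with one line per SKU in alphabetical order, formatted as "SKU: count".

Step 1: reserve R1 B 1 -> on_hand[A=40 B=39 C=25] avail[A=40 B=38 C=25] open={R1}
Step 2: reserve R2 B 9 -> on_hand[A=40 B=39 C=25] avail[A=40 B=29 C=25] open={R1,R2}
Step 3: commit R1 -> on_hand[A=40 B=38 C=25] avail[A=40 B=29 C=25] open={R2}
Step 4: reserve R3 C 1 -> on_hand[A=40 B=38 C=25] avail[A=40 B=29 C=24] open={R2,R3}
Step 5: reserve R4 A 6 -> on_hand[A=40 B=38 C=25] avail[A=34 B=29 C=24] open={R2,R3,R4}
Step 6: reserve R5 C 7 -> on_hand[A=40 B=38 C=25] avail[A=34 B=29 C=17] open={R2,R3,R4,R5}
Step 7: reserve R6 B 6 -> on_hand[A=40 B=38 C=25] avail[A=34 B=23 C=17] open={R2,R3,R4,R5,R6}
Step 8: reserve R7 C 4 -> on_hand[A=40 B=38 C=25] avail[A=34 B=23 C=13] open={R2,R3,R4,R5,R6,R7}
Step 9: reserve R8 A 6 -> on_hand[A=40 B=38 C=25] avail[A=28 B=23 C=13] open={R2,R3,R4,R5,R6,R7,R8}
Step 10: cancel R7 -> on_hand[A=40 B=38 C=25] avail[A=28 B=23 C=17] open={R2,R3,R4,R5,R6,R8}
Step 11: reserve R9 C 4 -> on_hand[A=40 B=38 C=25] avail[A=28 B=23 C=13] open={R2,R3,R4,R5,R6,R8,R9}
Step 12: reserve R10 B 5 -> on_hand[A=40 B=38 C=25] avail[A=28 B=18 C=13] open={R10,R2,R3,R4,R5,R6,R8,R9}
Step 13: reserve R11 C 4 -> on_hand[A=40 B=38 C=25] avail[A=28 B=18 C=9] open={R10,R11,R2,R3,R4,R5,R6,R8,R9}
Step 14: commit R8 -> on_hand[A=34 B=38 C=25] avail[A=28 B=18 C=9] open={R10,R11,R2,R3,R4,R5,R6,R9}
Step 15: commit R10 -> on_hand[A=34 B=33 C=25] avail[A=28 B=18 C=9] open={R11,R2,R3,R4,R5,R6,R9}
Step 16: commit R9 -> on_hand[A=34 B=33 C=21] avail[A=28 B=18 C=9] open={R11,R2,R3,R4,R5,R6}
Step 17: commit R6 -> on_hand[A=34 B=27 C=21] avail[A=28 B=18 C=9] open={R11,R2,R3,R4,R5}
Step 18: cancel R11 -> on_hand[A=34 B=27 C=21] avail[A=28 B=18 C=13] open={R2,R3,R4,R5}
Step 19: commit R4 -> on_hand[A=28 B=27 C=21] avail[A=28 B=18 C=13] open={R2,R3,R5}
Step 20: cancel R5 -> on_hand[A=28 B=27 C=21] avail[A=28 B=18 C=20] open={R2,R3}
Step 21: cancel R2 -> on_hand[A=28 B=27 C=21] avail[A=28 B=27 C=20] open={R3}
Step 22: commit R3 -> on_hand[A=28 B=27 C=20] avail[A=28 B=27 C=20] open={}
Step 23: reserve R12 C 5 -> on_hand[A=28 B=27 C=20] avail[A=28 B=27 C=15] open={R12}
Step 24: reserve R13 A 7 -> on_hand[A=28 B=27 C=20] avail[A=21 B=27 C=15] open={R12,R13}

Answer: A: 21
B: 27
C: 15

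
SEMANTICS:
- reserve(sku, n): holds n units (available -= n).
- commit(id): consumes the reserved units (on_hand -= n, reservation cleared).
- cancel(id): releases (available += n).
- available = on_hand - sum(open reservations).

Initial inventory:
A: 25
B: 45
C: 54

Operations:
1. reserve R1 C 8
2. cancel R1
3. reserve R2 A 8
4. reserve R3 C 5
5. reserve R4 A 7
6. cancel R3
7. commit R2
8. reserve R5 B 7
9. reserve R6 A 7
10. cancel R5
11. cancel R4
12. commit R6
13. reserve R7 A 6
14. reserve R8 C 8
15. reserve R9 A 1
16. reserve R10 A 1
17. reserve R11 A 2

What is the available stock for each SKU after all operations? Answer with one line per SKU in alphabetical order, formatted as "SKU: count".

Step 1: reserve R1 C 8 -> on_hand[A=25 B=45 C=54] avail[A=25 B=45 C=46] open={R1}
Step 2: cancel R1 -> on_hand[A=25 B=45 C=54] avail[A=25 B=45 C=54] open={}
Step 3: reserve R2 A 8 -> on_hand[A=25 B=45 C=54] avail[A=17 B=45 C=54] open={R2}
Step 4: reserve R3 C 5 -> on_hand[A=25 B=45 C=54] avail[A=17 B=45 C=49] open={R2,R3}
Step 5: reserve R4 A 7 -> on_hand[A=25 B=45 C=54] avail[A=10 B=45 C=49] open={R2,R3,R4}
Step 6: cancel R3 -> on_hand[A=25 B=45 C=54] avail[A=10 B=45 C=54] open={R2,R4}
Step 7: commit R2 -> on_hand[A=17 B=45 C=54] avail[A=10 B=45 C=54] open={R4}
Step 8: reserve R5 B 7 -> on_hand[A=17 B=45 C=54] avail[A=10 B=38 C=54] open={R4,R5}
Step 9: reserve R6 A 7 -> on_hand[A=17 B=45 C=54] avail[A=3 B=38 C=54] open={R4,R5,R6}
Step 10: cancel R5 -> on_hand[A=17 B=45 C=54] avail[A=3 B=45 C=54] open={R4,R6}
Step 11: cancel R4 -> on_hand[A=17 B=45 C=54] avail[A=10 B=45 C=54] open={R6}
Step 12: commit R6 -> on_hand[A=10 B=45 C=54] avail[A=10 B=45 C=54] open={}
Step 13: reserve R7 A 6 -> on_hand[A=10 B=45 C=54] avail[A=4 B=45 C=54] open={R7}
Step 14: reserve R8 C 8 -> on_hand[A=10 B=45 C=54] avail[A=4 B=45 C=46] open={R7,R8}
Step 15: reserve R9 A 1 -> on_hand[A=10 B=45 C=54] avail[A=3 B=45 C=46] open={R7,R8,R9}
Step 16: reserve R10 A 1 -> on_hand[A=10 B=45 C=54] avail[A=2 B=45 C=46] open={R10,R7,R8,R9}
Step 17: reserve R11 A 2 -> on_hand[A=10 B=45 C=54] avail[A=0 B=45 C=46] open={R10,R11,R7,R8,R9}

Answer: A: 0
B: 45
C: 46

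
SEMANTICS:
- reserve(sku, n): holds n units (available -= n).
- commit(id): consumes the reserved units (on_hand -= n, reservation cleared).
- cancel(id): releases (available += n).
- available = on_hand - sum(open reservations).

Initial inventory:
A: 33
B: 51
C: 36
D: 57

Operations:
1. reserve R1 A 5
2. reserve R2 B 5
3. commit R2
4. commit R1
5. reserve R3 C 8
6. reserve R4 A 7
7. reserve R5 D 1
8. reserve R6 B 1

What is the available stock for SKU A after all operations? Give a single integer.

Step 1: reserve R1 A 5 -> on_hand[A=33 B=51 C=36 D=57] avail[A=28 B=51 C=36 D=57] open={R1}
Step 2: reserve R2 B 5 -> on_hand[A=33 B=51 C=36 D=57] avail[A=28 B=46 C=36 D=57] open={R1,R2}
Step 3: commit R2 -> on_hand[A=33 B=46 C=36 D=57] avail[A=28 B=46 C=36 D=57] open={R1}
Step 4: commit R1 -> on_hand[A=28 B=46 C=36 D=57] avail[A=28 B=46 C=36 D=57] open={}
Step 5: reserve R3 C 8 -> on_hand[A=28 B=46 C=36 D=57] avail[A=28 B=46 C=28 D=57] open={R3}
Step 6: reserve R4 A 7 -> on_hand[A=28 B=46 C=36 D=57] avail[A=21 B=46 C=28 D=57] open={R3,R4}
Step 7: reserve R5 D 1 -> on_hand[A=28 B=46 C=36 D=57] avail[A=21 B=46 C=28 D=56] open={R3,R4,R5}
Step 8: reserve R6 B 1 -> on_hand[A=28 B=46 C=36 D=57] avail[A=21 B=45 C=28 D=56] open={R3,R4,R5,R6}
Final available[A] = 21

Answer: 21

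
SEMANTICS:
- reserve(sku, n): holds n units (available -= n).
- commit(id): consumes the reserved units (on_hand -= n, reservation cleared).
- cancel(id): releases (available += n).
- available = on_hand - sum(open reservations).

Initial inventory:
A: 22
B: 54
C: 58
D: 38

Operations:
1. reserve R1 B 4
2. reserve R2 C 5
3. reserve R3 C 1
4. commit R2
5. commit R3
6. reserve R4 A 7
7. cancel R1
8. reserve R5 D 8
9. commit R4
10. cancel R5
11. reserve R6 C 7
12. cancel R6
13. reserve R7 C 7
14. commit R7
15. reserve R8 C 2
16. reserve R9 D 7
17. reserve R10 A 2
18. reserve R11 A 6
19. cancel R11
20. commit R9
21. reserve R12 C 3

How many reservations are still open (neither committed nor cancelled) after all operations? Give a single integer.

Step 1: reserve R1 B 4 -> on_hand[A=22 B=54 C=58 D=38] avail[A=22 B=50 C=58 D=38] open={R1}
Step 2: reserve R2 C 5 -> on_hand[A=22 B=54 C=58 D=38] avail[A=22 B=50 C=53 D=38] open={R1,R2}
Step 3: reserve R3 C 1 -> on_hand[A=22 B=54 C=58 D=38] avail[A=22 B=50 C=52 D=38] open={R1,R2,R3}
Step 4: commit R2 -> on_hand[A=22 B=54 C=53 D=38] avail[A=22 B=50 C=52 D=38] open={R1,R3}
Step 5: commit R3 -> on_hand[A=22 B=54 C=52 D=38] avail[A=22 B=50 C=52 D=38] open={R1}
Step 6: reserve R4 A 7 -> on_hand[A=22 B=54 C=52 D=38] avail[A=15 B=50 C=52 D=38] open={R1,R4}
Step 7: cancel R1 -> on_hand[A=22 B=54 C=52 D=38] avail[A=15 B=54 C=52 D=38] open={R4}
Step 8: reserve R5 D 8 -> on_hand[A=22 B=54 C=52 D=38] avail[A=15 B=54 C=52 D=30] open={R4,R5}
Step 9: commit R4 -> on_hand[A=15 B=54 C=52 D=38] avail[A=15 B=54 C=52 D=30] open={R5}
Step 10: cancel R5 -> on_hand[A=15 B=54 C=52 D=38] avail[A=15 B=54 C=52 D=38] open={}
Step 11: reserve R6 C 7 -> on_hand[A=15 B=54 C=52 D=38] avail[A=15 B=54 C=45 D=38] open={R6}
Step 12: cancel R6 -> on_hand[A=15 B=54 C=52 D=38] avail[A=15 B=54 C=52 D=38] open={}
Step 13: reserve R7 C 7 -> on_hand[A=15 B=54 C=52 D=38] avail[A=15 B=54 C=45 D=38] open={R7}
Step 14: commit R7 -> on_hand[A=15 B=54 C=45 D=38] avail[A=15 B=54 C=45 D=38] open={}
Step 15: reserve R8 C 2 -> on_hand[A=15 B=54 C=45 D=38] avail[A=15 B=54 C=43 D=38] open={R8}
Step 16: reserve R9 D 7 -> on_hand[A=15 B=54 C=45 D=38] avail[A=15 B=54 C=43 D=31] open={R8,R9}
Step 17: reserve R10 A 2 -> on_hand[A=15 B=54 C=45 D=38] avail[A=13 B=54 C=43 D=31] open={R10,R8,R9}
Step 18: reserve R11 A 6 -> on_hand[A=15 B=54 C=45 D=38] avail[A=7 B=54 C=43 D=31] open={R10,R11,R8,R9}
Step 19: cancel R11 -> on_hand[A=15 B=54 C=45 D=38] avail[A=13 B=54 C=43 D=31] open={R10,R8,R9}
Step 20: commit R9 -> on_hand[A=15 B=54 C=45 D=31] avail[A=13 B=54 C=43 D=31] open={R10,R8}
Step 21: reserve R12 C 3 -> on_hand[A=15 B=54 C=45 D=31] avail[A=13 B=54 C=40 D=31] open={R10,R12,R8}
Open reservations: ['R10', 'R12', 'R8'] -> 3

Answer: 3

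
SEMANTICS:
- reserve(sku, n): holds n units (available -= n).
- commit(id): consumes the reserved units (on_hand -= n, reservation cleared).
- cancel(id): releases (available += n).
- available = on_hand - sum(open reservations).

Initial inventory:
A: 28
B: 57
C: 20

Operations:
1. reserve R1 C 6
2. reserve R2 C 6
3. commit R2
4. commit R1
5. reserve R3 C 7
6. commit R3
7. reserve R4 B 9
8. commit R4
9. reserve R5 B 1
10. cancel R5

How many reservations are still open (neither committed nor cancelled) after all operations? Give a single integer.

Answer: 0

Derivation:
Step 1: reserve R1 C 6 -> on_hand[A=28 B=57 C=20] avail[A=28 B=57 C=14] open={R1}
Step 2: reserve R2 C 6 -> on_hand[A=28 B=57 C=20] avail[A=28 B=57 C=8] open={R1,R2}
Step 3: commit R2 -> on_hand[A=28 B=57 C=14] avail[A=28 B=57 C=8] open={R1}
Step 4: commit R1 -> on_hand[A=28 B=57 C=8] avail[A=28 B=57 C=8] open={}
Step 5: reserve R3 C 7 -> on_hand[A=28 B=57 C=8] avail[A=28 B=57 C=1] open={R3}
Step 6: commit R3 -> on_hand[A=28 B=57 C=1] avail[A=28 B=57 C=1] open={}
Step 7: reserve R4 B 9 -> on_hand[A=28 B=57 C=1] avail[A=28 B=48 C=1] open={R4}
Step 8: commit R4 -> on_hand[A=28 B=48 C=1] avail[A=28 B=48 C=1] open={}
Step 9: reserve R5 B 1 -> on_hand[A=28 B=48 C=1] avail[A=28 B=47 C=1] open={R5}
Step 10: cancel R5 -> on_hand[A=28 B=48 C=1] avail[A=28 B=48 C=1] open={}
Open reservations: [] -> 0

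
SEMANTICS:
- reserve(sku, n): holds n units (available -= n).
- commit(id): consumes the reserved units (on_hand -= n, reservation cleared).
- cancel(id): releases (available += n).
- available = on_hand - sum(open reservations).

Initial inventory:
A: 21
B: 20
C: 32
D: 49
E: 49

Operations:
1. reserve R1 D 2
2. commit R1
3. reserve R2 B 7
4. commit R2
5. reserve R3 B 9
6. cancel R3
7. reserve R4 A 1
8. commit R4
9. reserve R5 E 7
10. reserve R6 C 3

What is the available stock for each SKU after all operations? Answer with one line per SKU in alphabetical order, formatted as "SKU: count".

Step 1: reserve R1 D 2 -> on_hand[A=21 B=20 C=32 D=49 E=49] avail[A=21 B=20 C=32 D=47 E=49] open={R1}
Step 2: commit R1 -> on_hand[A=21 B=20 C=32 D=47 E=49] avail[A=21 B=20 C=32 D=47 E=49] open={}
Step 3: reserve R2 B 7 -> on_hand[A=21 B=20 C=32 D=47 E=49] avail[A=21 B=13 C=32 D=47 E=49] open={R2}
Step 4: commit R2 -> on_hand[A=21 B=13 C=32 D=47 E=49] avail[A=21 B=13 C=32 D=47 E=49] open={}
Step 5: reserve R3 B 9 -> on_hand[A=21 B=13 C=32 D=47 E=49] avail[A=21 B=4 C=32 D=47 E=49] open={R3}
Step 6: cancel R3 -> on_hand[A=21 B=13 C=32 D=47 E=49] avail[A=21 B=13 C=32 D=47 E=49] open={}
Step 7: reserve R4 A 1 -> on_hand[A=21 B=13 C=32 D=47 E=49] avail[A=20 B=13 C=32 D=47 E=49] open={R4}
Step 8: commit R4 -> on_hand[A=20 B=13 C=32 D=47 E=49] avail[A=20 B=13 C=32 D=47 E=49] open={}
Step 9: reserve R5 E 7 -> on_hand[A=20 B=13 C=32 D=47 E=49] avail[A=20 B=13 C=32 D=47 E=42] open={R5}
Step 10: reserve R6 C 3 -> on_hand[A=20 B=13 C=32 D=47 E=49] avail[A=20 B=13 C=29 D=47 E=42] open={R5,R6}

Answer: A: 20
B: 13
C: 29
D: 47
E: 42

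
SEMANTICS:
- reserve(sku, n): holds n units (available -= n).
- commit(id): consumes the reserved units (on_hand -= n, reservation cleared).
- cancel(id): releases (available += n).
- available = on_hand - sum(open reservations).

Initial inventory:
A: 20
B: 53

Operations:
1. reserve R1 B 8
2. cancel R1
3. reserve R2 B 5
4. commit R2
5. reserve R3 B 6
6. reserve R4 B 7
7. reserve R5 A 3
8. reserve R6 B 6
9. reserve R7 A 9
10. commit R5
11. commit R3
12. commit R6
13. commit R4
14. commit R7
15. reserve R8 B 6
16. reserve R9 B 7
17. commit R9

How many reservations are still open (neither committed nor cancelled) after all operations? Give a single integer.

Step 1: reserve R1 B 8 -> on_hand[A=20 B=53] avail[A=20 B=45] open={R1}
Step 2: cancel R1 -> on_hand[A=20 B=53] avail[A=20 B=53] open={}
Step 3: reserve R2 B 5 -> on_hand[A=20 B=53] avail[A=20 B=48] open={R2}
Step 4: commit R2 -> on_hand[A=20 B=48] avail[A=20 B=48] open={}
Step 5: reserve R3 B 6 -> on_hand[A=20 B=48] avail[A=20 B=42] open={R3}
Step 6: reserve R4 B 7 -> on_hand[A=20 B=48] avail[A=20 B=35] open={R3,R4}
Step 7: reserve R5 A 3 -> on_hand[A=20 B=48] avail[A=17 B=35] open={R3,R4,R5}
Step 8: reserve R6 B 6 -> on_hand[A=20 B=48] avail[A=17 B=29] open={R3,R4,R5,R6}
Step 9: reserve R7 A 9 -> on_hand[A=20 B=48] avail[A=8 B=29] open={R3,R4,R5,R6,R7}
Step 10: commit R5 -> on_hand[A=17 B=48] avail[A=8 B=29] open={R3,R4,R6,R7}
Step 11: commit R3 -> on_hand[A=17 B=42] avail[A=8 B=29] open={R4,R6,R7}
Step 12: commit R6 -> on_hand[A=17 B=36] avail[A=8 B=29] open={R4,R7}
Step 13: commit R4 -> on_hand[A=17 B=29] avail[A=8 B=29] open={R7}
Step 14: commit R7 -> on_hand[A=8 B=29] avail[A=8 B=29] open={}
Step 15: reserve R8 B 6 -> on_hand[A=8 B=29] avail[A=8 B=23] open={R8}
Step 16: reserve R9 B 7 -> on_hand[A=8 B=29] avail[A=8 B=16] open={R8,R9}
Step 17: commit R9 -> on_hand[A=8 B=22] avail[A=8 B=16] open={R8}
Open reservations: ['R8'] -> 1

Answer: 1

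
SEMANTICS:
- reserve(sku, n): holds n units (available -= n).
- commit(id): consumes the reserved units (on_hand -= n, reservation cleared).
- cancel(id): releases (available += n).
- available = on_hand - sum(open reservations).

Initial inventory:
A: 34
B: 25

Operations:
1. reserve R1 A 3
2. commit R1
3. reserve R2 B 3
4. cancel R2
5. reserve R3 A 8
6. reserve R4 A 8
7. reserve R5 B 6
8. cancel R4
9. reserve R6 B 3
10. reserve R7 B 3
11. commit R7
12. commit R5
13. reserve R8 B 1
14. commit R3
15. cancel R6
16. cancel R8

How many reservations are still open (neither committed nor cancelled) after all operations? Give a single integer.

Answer: 0

Derivation:
Step 1: reserve R1 A 3 -> on_hand[A=34 B=25] avail[A=31 B=25] open={R1}
Step 2: commit R1 -> on_hand[A=31 B=25] avail[A=31 B=25] open={}
Step 3: reserve R2 B 3 -> on_hand[A=31 B=25] avail[A=31 B=22] open={R2}
Step 4: cancel R2 -> on_hand[A=31 B=25] avail[A=31 B=25] open={}
Step 5: reserve R3 A 8 -> on_hand[A=31 B=25] avail[A=23 B=25] open={R3}
Step 6: reserve R4 A 8 -> on_hand[A=31 B=25] avail[A=15 B=25] open={R3,R4}
Step 7: reserve R5 B 6 -> on_hand[A=31 B=25] avail[A=15 B=19] open={R3,R4,R5}
Step 8: cancel R4 -> on_hand[A=31 B=25] avail[A=23 B=19] open={R3,R5}
Step 9: reserve R6 B 3 -> on_hand[A=31 B=25] avail[A=23 B=16] open={R3,R5,R6}
Step 10: reserve R7 B 3 -> on_hand[A=31 B=25] avail[A=23 B=13] open={R3,R5,R6,R7}
Step 11: commit R7 -> on_hand[A=31 B=22] avail[A=23 B=13] open={R3,R5,R6}
Step 12: commit R5 -> on_hand[A=31 B=16] avail[A=23 B=13] open={R3,R6}
Step 13: reserve R8 B 1 -> on_hand[A=31 B=16] avail[A=23 B=12] open={R3,R6,R8}
Step 14: commit R3 -> on_hand[A=23 B=16] avail[A=23 B=12] open={R6,R8}
Step 15: cancel R6 -> on_hand[A=23 B=16] avail[A=23 B=15] open={R8}
Step 16: cancel R8 -> on_hand[A=23 B=16] avail[A=23 B=16] open={}
Open reservations: [] -> 0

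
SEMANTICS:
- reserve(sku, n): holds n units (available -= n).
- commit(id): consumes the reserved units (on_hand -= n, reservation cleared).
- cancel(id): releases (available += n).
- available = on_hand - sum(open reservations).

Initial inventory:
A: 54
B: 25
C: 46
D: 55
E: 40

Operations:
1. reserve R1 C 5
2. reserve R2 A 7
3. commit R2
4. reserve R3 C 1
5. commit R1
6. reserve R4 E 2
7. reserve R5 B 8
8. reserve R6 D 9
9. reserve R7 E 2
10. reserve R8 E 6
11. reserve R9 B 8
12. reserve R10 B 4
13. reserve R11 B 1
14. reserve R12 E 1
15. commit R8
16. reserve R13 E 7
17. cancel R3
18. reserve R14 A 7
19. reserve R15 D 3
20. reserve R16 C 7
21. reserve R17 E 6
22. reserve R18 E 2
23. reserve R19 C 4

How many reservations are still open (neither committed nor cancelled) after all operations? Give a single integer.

Step 1: reserve R1 C 5 -> on_hand[A=54 B=25 C=46 D=55 E=40] avail[A=54 B=25 C=41 D=55 E=40] open={R1}
Step 2: reserve R2 A 7 -> on_hand[A=54 B=25 C=46 D=55 E=40] avail[A=47 B=25 C=41 D=55 E=40] open={R1,R2}
Step 3: commit R2 -> on_hand[A=47 B=25 C=46 D=55 E=40] avail[A=47 B=25 C=41 D=55 E=40] open={R1}
Step 4: reserve R3 C 1 -> on_hand[A=47 B=25 C=46 D=55 E=40] avail[A=47 B=25 C=40 D=55 E=40] open={R1,R3}
Step 5: commit R1 -> on_hand[A=47 B=25 C=41 D=55 E=40] avail[A=47 B=25 C=40 D=55 E=40] open={R3}
Step 6: reserve R4 E 2 -> on_hand[A=47 B=25 C=41 D=55 E=40] avail[A=47 B=25 C=40 D=55 E=38] open={R3,R4}
Step 7: reserve R5 B 8 -> on_hand[A=47 B=25 C=41 D=55 E=40] avail[A=47 B=17 C=40 D=55 E=38] open={R3,R4,R5}
Step 8: reserve R6 D 9 -> on_hand[A=47 B=25 C=41 D=55 E=40] avail[A=47 B=17 C=40 D=46 E=38] open={R3,R4,R5,R6}
Step 9: reserve R7 E 2 -> on_hand[A=47 B=25 C=41 D=55 E=40] avail[A=47 B=17 C=40 D=46 E=36] open={R3,R4,R5,R6,R7}
Step 10: reserve R8 E 6 -> on_hand[A=47 B=25 C=41 D=55 E=40] avail[A=47 B=17 C=40 D=46 E=30] open={R3,R4,R5,R6,R7,R8}
Step 11: reserve R9 B 8 -> on_hand[A=47 B=25 C=41 D=55 E=40] avail[A=47 B=9 C=40 D=46 E=30] open={R3,R4,R5,R6,R7,R8,R9}
Step 12: reserve R10 B 4 -> on_hand[A=47 B=25 C=41 D=55 E=40] avail[A=47 B=5 C=40 D=46 E=30] open={R10,R3,R4,R5,R6,R7,R8,R9}
Step 13: reserve R11 B 1 -> on_hand[A=47 B=25 C=41 D=55 E=40] avail[A=47 B=4 C=40 D=46 E=30] open={R10,R11,R3,R4,R5,R6,R7,R8,R9}
Step 14: reserve R12 E 1 -> on_hand[A=47 B=25 C=41 D=55 E=40] avail[A=47 B=4 C=40 D=46 E=29] open={R10,R11,R12,R3,R4,R5,R6,R7,R8,R9}
Step 15: commit R8 -> on_hand[A=47 B=25 C=41 D=55 E=34] avail[A=47 B=4 C=40 D=46 E=29] open={R10,R11,R12,R3,R4,R5,R6,R7,R9}
Step 16: reserve R13 E 7 -> on_hand[A=47 B=25 C=41 D=55 E=34] avail[A=47 B=4 C=40 D=46 E=22] open={R10,R11,R12,R13,R3,R4,R5,R6,R7,R9}
Step 17: cancel R3 -> on_hand[A=47 B=25 C=41 D=55 E=34] avail[A=47 B=4 C=41 D=46 E=22] open={R10,R11,R12,R13,R4,R5,R6,R7,R9}
Step 18: reserve R14 A 7 -> on_hand[A=47 B=25 C=41 D=55 E=34] avail[A=40 B=4 C=41 D=46 E=22] open={R10,R11,R12,R13,R14,R4,R5,R6,R7,R9}
Step 19: reserve R15 D 3 -> on_hand[A=47 B=25 C=41 D=55 E=34] avail[A=40 B=4 C=41 D=43 E=22] open={R10,R11,R12,R13,R14,R15,R4,R5,R6,R7,R9}
Step 20: reserve R16 C 7 -> on_hand[A=47 B=25 C=41 D=55 E=34] avail[A=40 B=4 C=34 D=43 E=22] open={R10,R11,R12,R13,R14,R15,R16,R4,R5,R6,R7,R9}
Step 21: reserve R17 E 6 -> on_hand[A=47 B=25 C=41 D=55 E=34] avail[A=40 B=4 C=34 D=43 E=16] open={R10,R11,R12,R13,R14,R15,R16,R17,R4,R5,R6,R7,R9}
Step 22: reserve R18 E 2 -> on_hand[A=47 B=25 C=41 D=55 E=34] avail[A=40 B=4 C=34 D=43 E=14] open={R10,R11,R12,R13,R14,R15,R16,R17,R18,R4,R5,R6,R7,R9}
Step 23: reserve R19 C 4 -> on_hand[A=47 B=25 C=41 D=55 E=34] avail[A=40 B=4 C=30 D=43 E=14] open={R10,R11,R12,R13,R14,R15,R16,R17,R18,R19,R4,R5,R6,R7,R9}
Open reservations: ['R10', 'R11', 'R12', 'R13', 'R14', 'R15', 'R16', 'R17', 'R18', 'R19', 'R4', 'R5', 'R6', 'R7', 'R9'] -> 15

Answer: 15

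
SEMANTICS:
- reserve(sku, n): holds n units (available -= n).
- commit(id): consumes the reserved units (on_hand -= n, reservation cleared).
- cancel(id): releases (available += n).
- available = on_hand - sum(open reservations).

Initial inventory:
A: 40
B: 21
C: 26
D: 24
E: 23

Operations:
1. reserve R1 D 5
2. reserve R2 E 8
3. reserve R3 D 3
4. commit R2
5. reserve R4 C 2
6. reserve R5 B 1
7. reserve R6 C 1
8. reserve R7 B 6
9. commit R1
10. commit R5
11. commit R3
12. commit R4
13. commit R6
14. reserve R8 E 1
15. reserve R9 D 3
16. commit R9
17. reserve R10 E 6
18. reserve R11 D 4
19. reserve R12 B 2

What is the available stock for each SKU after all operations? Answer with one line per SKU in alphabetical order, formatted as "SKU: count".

Answer: A: 40
B: 12
C: 23
D: 9
E: 8

Derivation:
Step 1: reserve R1 D 5 -> on_hand[A=40 B=21 C=26 D=24 E=23] avail[A=40 B=21 C=26 D=19 E=23] open={R1}
Step 2: reserve R2 E 8 -> on_hand[A=40 B=21 C=26 D=24 E=23] avail[A=40 B=21 C=26 D=19 E=15] open={R1,R2}
Step 3: reserve R3 D 3 -> on_hand[A=40 B=21 C=26 D=24 E=23] avail[A=40 B=21 C=26 D=16 E=15] open={R1,R2,R3}
Step 4: commit R2 -> on_hand[A=40 B=21 C=26 D=24 E=15] avail[A=40 B=21 C=26 D=16 E=15] open={R1,R3}
Step 5: reserve R4 C 2 -> on_hand[A=40 B=21 C=26 D=24 E=15] avail[A=40 B=21 C=24 D=16 E=15] open={R1,R3,R4}
Step 6: reserve R5 B 1 -> on_hand[A=40 B=21 C=26 D=24 E=15] avail[A=40 B=20 C=24 D=16 E=15] open={R1,R3,R4,R5}
Step 7: reserve R6 C 1 -> on_hand[A=40 B=21 C=26 D=24 E=15] avail[A=40 B=20 C=23 D=16 E=15] open={R1,R3,R4,R5,R6}
Step 8: reserve R7 B 6 -> on_hand[A=40 B=21 C=26 D=24 E=15] avail[A=40 B=14 C=23 D=16 E=15] open={R1,R3,R4,R5,R6,R7}
Step 9: commit R1 -> on_hand[A=40 B=21 C=26 D=19 E=15] avail[A=40 B=14 C=23 D=16 E=15] open={R3,R4,R5,R6,R7}
Step 10: commit R5 -> on_hand[A=40 B=20 C=26 D=19 E=15] avail[A=40 B=14 C=23 D=16 E=15] open={R3,R4,R6,R7}
Step 11: commit R3 -> on_hand[A=40 B=20 C=26 D=16 E=15] avail[A=40 B=14 C=23 D=16 E=15] open={R4,R6,R7}
Step 12: commit R4 -> on_hand[A=40 B=20 C=24 D=16 E=15] avail[A=40 B=14 C=23 D=16 E=15] open={R6,R7}
Step 13: commit R6 -> on_hand[A=40 B=20 C=23 D=16 E=15] avail[A=40 B=14 C=23 D=16 E=15] open={R7}
Step 14: reserve R8 E 1 -> on_hand[A=40 B=20 C=23 D=16 E=15] avail[A=40 B=14 C=23 D=16 E=14] open={R7,R8}
Step 15: reserve R9 D 3 -> on_hand[A=40 B=20 C=23 D=16 E=15] avail[A=40 B=14 C=23 D=13 E=14] open={R7,R8,R9}
Step 16: commit R9 -> on_hand[A=40 B=20 C=23 D=13 E=15] avail[A=40 B=14 C=23 D=13 E=14] open={R7,R8}
Step 17: reserve R10 E 6 -> on_hand[A=40 B=20 C=23 D=13 E=15] avail[A=40 B=14 C=23 D=13 E=8] open={R10,R7,R8}
Step 18: reserve R11 D 4 -> on_hand[A=40 B=20 C=23 D=13 E=15] avail[A=40 B=14 C=23 D=9 E=8] open={R10,R11,R7,R8}
Step 19: reserve R12 B 2 -> on_hand[A=40 B=20 C=23 D=13 E=15] avail[A=40 B=12 C=23 D=9 E=8] open={R10,R11,R12,R7,R8}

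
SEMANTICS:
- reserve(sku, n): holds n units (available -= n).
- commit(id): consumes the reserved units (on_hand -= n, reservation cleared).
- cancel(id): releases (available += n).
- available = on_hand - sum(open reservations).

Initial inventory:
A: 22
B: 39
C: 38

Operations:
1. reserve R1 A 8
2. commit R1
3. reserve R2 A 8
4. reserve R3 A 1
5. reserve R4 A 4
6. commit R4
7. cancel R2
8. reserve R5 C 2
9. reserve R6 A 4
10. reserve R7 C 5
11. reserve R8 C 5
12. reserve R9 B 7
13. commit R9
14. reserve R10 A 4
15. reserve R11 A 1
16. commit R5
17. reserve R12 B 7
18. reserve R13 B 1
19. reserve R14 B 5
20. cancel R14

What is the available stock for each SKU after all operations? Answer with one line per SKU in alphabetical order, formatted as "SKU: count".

Step 1: reserve R1 A 8 -> on_hand[A=22 B=39 C=38] avail[A=14 B=39 C=38] open={R1}
Step 2: commit R1 -> on_hand[A=14 B=39 C=38] avail[A=14 B=39 C=38] open={}
Step 3: reserve R2 A 8 -> on_hand[A=14 B=39 C=38] avail[A=6 B=39 C=38] open={R2}
Step 4: reserve R3 A 1 -> on_hand[A=14 B=39 C=38] avail[A=5 B=39 C=38] open={R2,R3}
Step 5: reserve R4 A 4 -> on_hand[A=14 B=39 C=38] avail[A=1 B=39 C=38] open={R2,R3,R4}
Step 6: commit R4 -> on_hand[A=10 B=39 C=38] avail[A=1 B=39 C=38] open={R2,R3}
Step 7: cancel R2 -> on_hand[A=10 B=39 C=38] avail[A=9 B=39 C=38] open={R3}
Step 8: reserve R5 C 2 -> on_hand[A=10 B=39 C=38] avail[A=9 B=39 C=36] open={R3,R5}
Step 9: reserve R6 A 4 -> on_hand[A=10 B=39 C=38] avail[A=5 B=39 C=36] open={R3,R5,R6}
Step 10: reserve R7 C 5 -> on_hand[A=10 B=39 C=38] avail[A=5 B=39 C=31] open={R3,R5,R6,R7}
Step 11: reserve R8 C 5 -> on_hand[A=10 B=39 C=38] avail[A=5 B=39 C=26] open={R3,R5,R6,R7,R8}
Step 12: reserve R9 B 7 -> on_hand[A=10 B=39 C=38] avail[A=5 B=32 C=26] open={R3,R5,R6,R7,R8,R9}
Step 13: commit R9 -> on_hand[A=10 B=32 C=38] avail[A=5 B=32 C=26] open={R3,R5,R6,R7,R8}
Step 14: reserve R10 A 4 -> on_hand[A=10 B=32 C=38] avail[A=1 B=32 C=26] open={R10,R3,R5,R6,R7,R8}
Step 15: reserve R11 A 1 -> on_hand[A=10 B=32 C=38] avail[A=0 B=32 C=26] open={R10,R11,R3,R5,R6,R7,R8}
Step 16: commit R5 -> on_hand[A=10 B=32 C=36] avail[A=0 B=32 C=26] open={R10,R11,R3,R6,R7,R8}
Step 17: reserve R12 B 7 -> on_hand[A=10 B=32 C=36] avail[A=0 B=25 C=26] open={R10,R11,R12,R3,R6,R7,R8}
Step 18: reserve R13 B 1 -> on_hand[A=10 B=32 C=36] avail[A=0 B=24 C=26] open={R10,R11,R12,R13,R3,R6,R7,R8}
Step 19: reserve R14 B 5 -> on_hand[A=10 B=32 C=36] avail[A=0 B=19 C=26] open={R10,R11,R12,R13,R14,R3,R6,R7,R8}
Step 20: cancel R14 -> on_hand[A=10 B=32 C=36] avail[A=0 B=24 C=26] open={R10,R11,R12,R13,R3,R6,R7,R8}

Answer: A: 0
B: 24
C: 26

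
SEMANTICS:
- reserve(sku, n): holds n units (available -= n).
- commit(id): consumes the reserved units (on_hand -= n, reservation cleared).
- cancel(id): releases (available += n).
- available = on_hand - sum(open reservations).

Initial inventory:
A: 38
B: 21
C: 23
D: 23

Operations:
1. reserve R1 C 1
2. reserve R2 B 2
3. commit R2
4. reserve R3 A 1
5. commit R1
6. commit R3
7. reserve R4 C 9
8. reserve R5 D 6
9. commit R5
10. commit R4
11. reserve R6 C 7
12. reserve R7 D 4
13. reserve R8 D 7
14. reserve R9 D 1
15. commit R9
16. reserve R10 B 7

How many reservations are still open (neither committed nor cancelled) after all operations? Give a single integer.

Answer: 4

Derivation:
Step 1: reserve R1 C 1 -> on_hand[A=38 B=21 C=23 D=23] avail[A=38 B=21 C=22 D=23] open={R1}
Step 2: reserve R2 B 2 -> on_hand[A=38 B=21 C=23 D=23] avail[A=38 B=19 C=22 D=23] open={R1,R2}
Step 3: commit R2 -> on_hand[A=38 B=19 C=23 D=23] avail[A=38 B=19 C=22 D=23] open={R1}
Step 4: reserve R3 A 1 -> on_hand[A=38 B=19 C=23 D=23] avail[A=37 B=19 C=22 D=23] open={R1,R3}
Step 5: commit R1 -> on_hand[A=38 B=19 C=22 D=23] avail[A=37 B=19 C=22 D=23] open={R3}
Step 6: commit R3 -> on_hand[A=37 B=19 C=22 D=23] avail[A=37 B=19 C=22 D=23] open={}
Step 7: reserve R4 C 9 -> on_hand[A=37 B=19 C=22 D=23] avail[A=37 B=19 C=13 D=23] open={R4}
Step 8: reserve R5 D 6 -> on_hand[A=37 B=19 C=22 D=23] avail[A=37 B=19 C=13 D=17] open={R4,R5}
Step 9: commit R5 -> on_hand[A=37 B=19 C=22 D=17] avail[A=37 B=19 C=13 D=17] open={R4}
Step 10: commit R4 -> on_hand[A=37 B=19 C=13 D=17] avail[A=37 B=19 C=13 D=17] open={}
Step 11: reserve R6 C 7 -> on_hand[A=37 B=19 C=13 D=17] avail[A=37 B=19 C=6 D=17] open={R6}
Step 12: reserve R7 D 4 -> on_hand[A=37 B=19 C=13 D=17] avail[A=37 B=19 C=6 D=13] open={R6,R7}
Step 13: reserve R8 D 7 -> on_hand[A=37 B=19 C=13 D=17] avail[A=37 B=19 C=6 D=6] open={R6,R7,R8}
Step 14: reserve R9 D 1 -> on_hand[A=37 B=19 C=13 D=17] avail[A=37 B=19 C=6 D=5] open={R6,R7,R8,R9}
Step 15: commit R9 -> on_hand[A=37 B=19 C=13 D=16] avail[A=37 B=19 C=6 D=5] open={R6,R7,R8}
Step 16: reserve R10 B 7 -> on_hand[A=37 B=19 C=13 D=16] avail[A=37 B=12 C=6 D=5] open={R10,R6,R7,R8}
Open reservations: ['R10', 'R6', 'R7', 'R8'] -> 4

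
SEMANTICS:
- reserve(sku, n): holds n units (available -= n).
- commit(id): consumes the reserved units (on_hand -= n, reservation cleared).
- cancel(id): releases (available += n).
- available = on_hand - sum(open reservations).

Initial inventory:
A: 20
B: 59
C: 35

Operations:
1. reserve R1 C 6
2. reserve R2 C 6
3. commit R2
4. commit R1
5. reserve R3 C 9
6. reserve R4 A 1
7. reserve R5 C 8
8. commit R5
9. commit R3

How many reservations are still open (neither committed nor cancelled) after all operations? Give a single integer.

Answer: 1

Derivation:
Step 1: reserve R1 C 6 -> on_hand[A=20 B=59 C=35] avail[A=20 B=59 C=29] open={R1}
Step 2: reserve R2 C 6 -> on_hand[A=20 B=59 C=35] avail[A=20 B=59 C=23] open={R1,R2}
Step 3: commit R2 -> on_hand[A=20 B=59 C=29] avail[A=20 B=59 C=23] open={R1}
Step 4: commit R1 -> on_hand[A=20 B=59 C=23] avail[A=20 B=59 C=23] open={}
Step 5: reserve R3 C 9 -> on_hand[A=20 B=59 C=23] avail[A=20 B=59 C=14] open={R3}
Step 6: reserve R4 A 1 -> on_hand[A=20 B=59 C=23] avail[A=19 B=59 C=14] open={R3,R4}
Step 7: reserve R5 C 8 -> on_hand[A=20 B=59 C=23] avail[A=19 B=59 C=6] open={R3,R4,R5}
Step 8: commit R5 -> on_hand[A=20 B=59 C=15] avail[A=19 B=59 C=6] open={R3,R4}
Step 9: commit R3 -> on_hand[A=20 B=59 C=6] avail[A=19 B=59 C=6] open={R4}
Open reservations: ['R4'] -> 1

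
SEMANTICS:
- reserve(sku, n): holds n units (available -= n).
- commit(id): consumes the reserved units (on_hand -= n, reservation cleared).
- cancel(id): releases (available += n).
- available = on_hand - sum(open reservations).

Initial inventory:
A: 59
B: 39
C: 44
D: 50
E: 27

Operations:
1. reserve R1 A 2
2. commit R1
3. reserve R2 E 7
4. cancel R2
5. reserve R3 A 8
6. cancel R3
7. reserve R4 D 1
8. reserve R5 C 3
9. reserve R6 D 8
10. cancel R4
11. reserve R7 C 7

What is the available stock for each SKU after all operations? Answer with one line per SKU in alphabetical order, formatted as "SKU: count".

Step 1: reserve R1 A 2 -> on_hand[A=59 B=39 C=44 D=50 E=27] avail[A=57 B=39 C=44 D=50 E=27] open={R1}
Step 2: commit R1 -> on_hand[A=57 B=39 C=44 D=50 E=27] avail[A=57 B=39 C=44 D=50 E=27] open={}
Step 3: reserve R2 E 7 -> on_hand[A=57 B=39 C=44 D=50 E=27] avail[A=57 B=39 C=44 D=50 E=20] open={R2}
Step 4: cancel R2 -> on_hand[A=57 B=39 C=44 D=50 E=27] avail[A=57 B=39 C=44 D=50 E=27] open={}
Step 5: reserve R3 A 8 -> on_hand[A=57 B=39 C=44 D=50 E=27] avail[A=49 B=39 C=44 D=50 E=27] open={R3}
Step 6: cancel R3 -> on_hand[A=57 B=39 C=44 D=50 E=27] avail[A=57 B=39 C=44 D=50 E=27] open={}
Step 7: reserve R4 D 1 -> on_hand[A=57 B=39 C=44 D=50 E=27] avail[A=57 B=39 C=44 D=49 E=27] open={R4}
Step 8: reserve R5 C 3 -> on_hand[A=57 B=39 C=44 D=50 E=27] avail[A=57 B=39 C=41 D=49 E=27] open={R4,R5}
Step 9: reserve R6 D 8 -> on_hand[A=57 B=39 C=44 D=50 E=27] avail[A=57 B=39 C=41 D=41 E=27] open={R4,R5,R6}
Step 10: cancel R4 -> on_hand[A=57 B=39 C=44 D=50 E=27] avail[A=57 B=39 C=41 D=42 E=27] open={R5,R6}
Step 11: reserve R7 C 7 -> on_hand[A=57 B=39 C=44 D=50 E=27] avail[A=57 B=39 C=34 D=42 E=27] open={R5,R6,R7}

Answer: A: 57
B: 39
C: 34
D: 42
E: 27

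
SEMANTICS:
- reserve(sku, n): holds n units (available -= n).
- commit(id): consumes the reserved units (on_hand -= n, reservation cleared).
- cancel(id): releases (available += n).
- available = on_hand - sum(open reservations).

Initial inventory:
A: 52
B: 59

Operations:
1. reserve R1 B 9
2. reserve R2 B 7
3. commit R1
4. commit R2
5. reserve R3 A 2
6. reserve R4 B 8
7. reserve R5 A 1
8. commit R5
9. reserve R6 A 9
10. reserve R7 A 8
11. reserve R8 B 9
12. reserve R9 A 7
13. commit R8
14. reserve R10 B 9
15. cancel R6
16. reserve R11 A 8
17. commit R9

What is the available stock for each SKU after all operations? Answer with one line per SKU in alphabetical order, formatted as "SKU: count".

Step 1: reserve R1 B 9 -> on_hand[A=52 B=59] avail[A=52 B=50] open={R1}
Step 2: reserve R2 B 7 -> on_hand[A=52 B=59] avail[A=52 B=43] open={R1,R2}
Step 3: commit R1 -> on_hand[A=52 B=50] avail[A=52 B=43] open={R2}
Step 4: commit R2 -> on_hand[A=52 B=43] avail[A=52 B=43] open={}
Step 5: reserve R3 A 2 -> on_hand[A=52 B=43] avail[A=50 B=43] open={R3}
Step 6: reserve R4 B 8 -> on_hand[A=52 B=43] avail[A=50 B=35] open={R3,R4}
Step 7: reserve R5 A 1 -> on_hand[A=52 B=43] avail[A=49 B=35] open={R3,R4,R5}
Step 8: commit R5 -> on_hand[A=51 B=43] avail[A=49 B=35] open={R3,R4}
Step 9: reserve R6 A 9 -> on_hand[A=51 B=43] avail[A=40 B=35] open={R3,R4,R6}
Step 10: reserve R7 A 8 -> on_hand[A=51 B=43] avail[A=32 B=35] open={R3,R4,R6,R7}
Step 11: reserve R8 B 9 -> on_hand[A=51 B=43] avail[A=32 B=26] open={R3,R4,R6,R7,R8}
Step 12: reserve R9 A 7 -> on_hand[A=51 B=43] avail[A=25 B=26] open={R3,R4,R6,R7,R8,R9}
Step 13: commit R8 -> on_hand[A=51 B=34] avail[A=25 B=26] open={R3,R4,R6,R7,R9}
Step 14: reserve R10 B 9 -> on_hand[A=51 B=34] avail[A=25 B=17] open={R10,R3,R4,R6,R7,R9}
Step 15: cancel R6 -> on_hand[A=51 B=34] avail[A=34 B=17] open={R10,R3,R4,R7,R9}
Step 16: reserve R11 A 8 -> on_hand[A=51 B=34] avail[A=26 B=17] open={R10,R11,R3,R4,R7,R9}
Step 17: commit R9 -> on_hand[A=44 B=34] avail[A=26 B=17] open={R10,R11,R3,R4,R7}

Answer: A: 26
B: 17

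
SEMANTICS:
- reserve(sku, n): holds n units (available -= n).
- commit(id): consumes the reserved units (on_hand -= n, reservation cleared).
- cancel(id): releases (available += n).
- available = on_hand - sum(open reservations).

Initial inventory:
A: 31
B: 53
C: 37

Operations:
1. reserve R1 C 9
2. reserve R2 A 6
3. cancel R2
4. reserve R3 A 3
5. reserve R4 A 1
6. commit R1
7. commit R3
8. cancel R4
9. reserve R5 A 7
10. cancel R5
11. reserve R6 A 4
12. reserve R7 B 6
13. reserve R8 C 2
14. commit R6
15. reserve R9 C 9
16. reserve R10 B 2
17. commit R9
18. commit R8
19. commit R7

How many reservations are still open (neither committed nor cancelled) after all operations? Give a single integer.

Step 1: reserve R1 C 9 -> on_hand[A=31 B=53 C=37] avail[A=31 B=53 C=28] open={R1}
Step 2: reserve R2 A 6 -> on_hand[A=31 B=53 C=37] avail[A=25 B=53 C=28] open={R1,R2}
Step 3: cancel R2 -> on_hand[A=31 B=53 C=37] avail[A=31 B=53 C=28] open={R1}
Step 4: reserve R3 A 3 -> on_hand[A=31 B=53 C=37] avail[A=28 B=53 C=28] open={R1,R3}
Step 5: reserve R4 A 1 -> on_hand[A=31 B=53 C=37] avail[A=27 B=53 C=28] open={R1,R3,R4}
Step 6: commit R1 -> on_hand[A=31 B=53 C=28] avail[A=27 B=53 C=28] open={R3,R4}
Step 7: commit R3 -> on_hand[A=28 B=53 C=28] avail[A=27 B=53 C=28] open={R4}
Step 8: cancel R4 -> on_hand[A=28 B=53 C=28] avail[A=28 B=53 C=28] open={}
Step 9: reserve R5 A 7 -> on_hand[A=28 B=53 C=28] avail[A=21 B=53 C=28] open={R5}
Step 10: cancel R5 -> on_hand[A=28 B=53 C=28] avail[A=28 B=53 C=28] open={}
Step 11: reserve R6 A 4 -> on_hand[A=28 B=53 C=28] avail[A=24 B=53 C=28] open={R6}
Step 12: reserve R7 B 6 -> on_hand[A=28 B=53 C=28] avail[A=24 B=47 C=28] open={R6,R7}
Step 13: reserve R8 C 2 -> on_hand[A=28 B=53 C=28] avail[A=24 B=47 C=26] open={R6,R7,R8}
Step 14: commit R6 -> on_hand[A=24 B=53 C=28] avail[A=24 B=47 C=26] open={R7,R8}
Step 15: reserve R9 C 9 -> on_hand[A=24 B=53 C=28] avail[A=24 B=47 C=17] open={R7,R8,R9}
Step 16: reserve R10 B 2 -> on_hand[A=24 B=53 C=28] avail[A=24 B=45 C=17] open={R10,R7,R8,R9}
Step 17: commit R9 -> on_hand[A=24 B=53 C=19] avail[A=24 B=45 C=17] open={R10,R7,R8}
Step 18: commit R8 -> on_hand[A=24 B=53 C=17] avail[A=24 B=45 C=17] open={R10,R7}
Step 19: commit R7 -> on_hand[A=24 B=47 C=17] avail[A=24 B=45 C=17] open={R10}
Open reservations: ['R10'] -> 1

Answer: 1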